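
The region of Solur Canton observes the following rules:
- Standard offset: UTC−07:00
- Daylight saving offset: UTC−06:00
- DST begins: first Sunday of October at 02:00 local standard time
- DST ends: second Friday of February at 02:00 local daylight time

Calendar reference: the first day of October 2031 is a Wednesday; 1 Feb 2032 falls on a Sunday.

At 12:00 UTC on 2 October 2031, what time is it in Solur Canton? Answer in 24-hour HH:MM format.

1 October 2031 is a Wednesday, so the first Sunday is October 5.
1 February 2032 is a Sunday, so the first Friday is February 6 and the second is February 13.
At the standard offset (UTC−07:00), 12:00 UTC − 7h = 05:00 Solur Canton standard time.
Daylight saving runs 5 October 2031 – 13 February 2032; the standard-time date in Solur Canton, 2 October 2031, is outside that window, so Solur Canton is on standard time at UTC−07:00.
12:00 UTC − 7h = 05:00 local.

05:00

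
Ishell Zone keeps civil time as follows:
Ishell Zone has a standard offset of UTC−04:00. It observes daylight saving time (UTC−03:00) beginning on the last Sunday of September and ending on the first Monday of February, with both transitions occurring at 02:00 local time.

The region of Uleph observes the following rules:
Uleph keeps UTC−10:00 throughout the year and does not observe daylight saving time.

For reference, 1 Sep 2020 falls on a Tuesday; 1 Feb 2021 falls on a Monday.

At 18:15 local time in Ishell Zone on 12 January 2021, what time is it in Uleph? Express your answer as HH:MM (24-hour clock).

1 September 2020 is a Tuesday, so Sundays fall on 6, 13, 20, 27; the last is September 27.
1 February 2021 is a Monday, so the first Monday is February 1.
Daylight saving runs 27 September 2020 – 1 February 2021; 12 January 2021 is inside that window, so Ishell Zone is at UTC−03:00.
18:15 Ishell Zone + 3h = 21:15 UTC.
Uleph has no daylight saving, so its offset is UTC−10:00 year-round.
21:15 UTC − 10h = 11:15 Uleph.

11:15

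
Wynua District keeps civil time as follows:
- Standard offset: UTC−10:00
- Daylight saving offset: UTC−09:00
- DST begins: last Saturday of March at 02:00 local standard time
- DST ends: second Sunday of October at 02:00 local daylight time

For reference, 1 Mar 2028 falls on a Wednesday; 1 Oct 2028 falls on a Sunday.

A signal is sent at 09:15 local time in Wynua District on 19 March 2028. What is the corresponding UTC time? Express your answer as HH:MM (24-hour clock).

1 March 2028 is a Wednesday, so Saturdays fall on 4, 11, 18, 25; the last is March 25.
1 October 2028 is a Sunday, so the first Sunday is October 1 and the second is October 8.
Daylight saving runs 25 March – 8 October; 19 March 2028 is outside that window, so Wynua District is on standard time at UTC−10:00.
09:15 local + 10h = 19:15 UTC.

19:15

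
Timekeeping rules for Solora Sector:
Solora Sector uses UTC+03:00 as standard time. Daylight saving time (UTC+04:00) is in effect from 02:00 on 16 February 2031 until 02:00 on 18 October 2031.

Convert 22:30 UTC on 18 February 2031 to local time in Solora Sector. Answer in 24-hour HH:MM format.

02:30

At the standard offset (UTC+03:00), 22:30 UTC + 3h = 01:30 Solora Sector standard time (rolling into the next day, 19 February 2031).
Daylight saving runs 16 February – 18 October; the standard-time date in Solora Sector, 19 February 2031, is inside that window, so Solora Sector is at UTC+04:00.
22:30 UTC + 4h = 02:30 local (rolling into the next day, 19 February 2031).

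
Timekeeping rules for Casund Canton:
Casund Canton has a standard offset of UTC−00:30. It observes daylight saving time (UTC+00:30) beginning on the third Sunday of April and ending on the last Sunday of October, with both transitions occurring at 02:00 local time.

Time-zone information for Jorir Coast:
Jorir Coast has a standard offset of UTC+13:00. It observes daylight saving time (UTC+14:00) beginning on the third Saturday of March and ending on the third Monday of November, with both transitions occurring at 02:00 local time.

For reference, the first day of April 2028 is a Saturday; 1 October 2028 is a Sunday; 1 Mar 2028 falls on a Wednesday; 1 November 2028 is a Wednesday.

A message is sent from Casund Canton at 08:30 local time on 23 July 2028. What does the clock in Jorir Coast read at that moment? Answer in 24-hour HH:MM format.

1 April 2028 is a Saturday, so the first Sunday is April 2 and the third is April 16.
1 October 2028 is a Sunday, so Sundays fall on 1, 8, 15, 22, 29; the last is October 29.
Daylight saving runs 16 April – 29 October; 23 July 2028 is inside that window, so Casund Canton is at UTC+00:30.
08:30 Casund Canton − 0h30m = 08:00 UTC.
1 March 2028 is a Wednesday, so the first Saturday is March 4 and the third is March 18.
1 November 2028 is a Wednesday, so the first Monday is November 6 and the third is November 20.
At the standard offset (UTC+13:00), 08:00 UTC + 13h = 21:00 Jorir Coast standard time.
Daylight saving runs 18 March – 20 November; the standard-time date in Jorir Coast, 23 July 2028, is inside that window, so Jorir Coast is at UTC+14:00.
08:00 UTC + 14h = 22:00 Jorir Coast.

22:00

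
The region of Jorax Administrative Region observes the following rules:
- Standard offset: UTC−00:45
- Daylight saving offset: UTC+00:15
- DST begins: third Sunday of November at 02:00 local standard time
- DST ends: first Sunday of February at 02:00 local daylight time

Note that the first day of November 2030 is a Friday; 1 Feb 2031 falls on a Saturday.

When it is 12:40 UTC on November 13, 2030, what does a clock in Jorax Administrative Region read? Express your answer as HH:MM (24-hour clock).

1 November 2030 is a Friday, so the first Sunday is November 3 and the third is November 17.
1 February 2031 is a Saturday, so the first Sunday is February 2.
At the standard offset (UTC−00:45), 12:40 UTC − 0h45m = 11:55 Jorax Administrative Region standard time.
The standard-time date in Jorax Administrative Region, November 13, 2030, does not fall between 17 November 2030 and 2 February 2031, so daylight saving is not in effect and Jorax Administrative Region is at UTC−00:45.
12:40 UTC − 0h45m = 11:55 local.

11:55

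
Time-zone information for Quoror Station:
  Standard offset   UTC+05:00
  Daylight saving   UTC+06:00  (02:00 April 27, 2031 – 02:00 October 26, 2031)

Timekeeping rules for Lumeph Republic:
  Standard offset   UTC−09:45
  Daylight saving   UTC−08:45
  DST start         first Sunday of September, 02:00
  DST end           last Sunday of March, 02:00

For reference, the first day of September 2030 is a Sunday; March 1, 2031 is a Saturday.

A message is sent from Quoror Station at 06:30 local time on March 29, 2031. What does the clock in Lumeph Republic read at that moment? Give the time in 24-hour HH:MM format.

March 29, 2031 does not fall between 27 April and 26 October, so daylight saving is not in effect and Quoror Station is at UTC+05:00.
06:30 Quoror Station − 5h = 01:30 UTC.
1 September 2030 is a Sunday, so the first Sunday is September 1.
1 March 2031 is a Saturday, so Sundays fall on 2, 9, 16, 23, 30; the last is March 30.
At the standard offset (UTC−09:45), 01:30 UTC − 9h45m = 15:45 Lumeph Republic standard time (rolling into the previous day, 28 March 2031).
The standard-time date in Lumeph Republic, March 28, 2031, lies within the daylight-saving period (1 September 2030 – 30 March 2031), so Lumeph Republic is on daylight time, UTC−08:45.
01:30 UTC − 8h45m = 16:45 Lumeph Republic (rolling into the previous day, 28 March 2031).

16:45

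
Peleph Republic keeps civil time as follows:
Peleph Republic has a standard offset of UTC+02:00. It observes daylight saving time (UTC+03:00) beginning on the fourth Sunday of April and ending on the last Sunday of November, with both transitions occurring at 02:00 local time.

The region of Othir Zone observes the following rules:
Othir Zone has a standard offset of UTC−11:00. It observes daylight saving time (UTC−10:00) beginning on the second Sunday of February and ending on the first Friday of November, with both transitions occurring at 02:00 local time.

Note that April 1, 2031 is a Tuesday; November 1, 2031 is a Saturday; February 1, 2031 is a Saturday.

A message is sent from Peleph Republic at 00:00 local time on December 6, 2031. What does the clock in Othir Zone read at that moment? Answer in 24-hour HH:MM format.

1 April 2031 is a Tuesday, so the first Sunday is April 6 and the fourth is April 27.
1 November 2031 is a Saturday, so Sundays fall on 2, 9, 16, 23, 30; the last is November 30.
Daylight saving runs 27 April – 30 November; December 6, 2031 is outside that window, so Peleph Republic is on standard time at UTC+02:00.
00:00 Peleph Republic − 2h = 22:00 UTC (rolling into the previous day, 5 December 2031).
1 February 2031 is a Saturday, so the first Sunday is February 2 and the second is February 9.
1 November 2031 is a Saturday, so the first Friday is November 7.
At the standard offset (UTC−11:00), 22:00 UTC − 11h = 11:00 Othir Zone standard time.
The standard-time date in Othir Zone, December 5, 2031, does not fall between 9 February and 7 November, so daylight saving is not in effect and Othir Zone is at UTC−11:00.
22:00 UTC − 11h = 11:00 Othir Zone.

11:00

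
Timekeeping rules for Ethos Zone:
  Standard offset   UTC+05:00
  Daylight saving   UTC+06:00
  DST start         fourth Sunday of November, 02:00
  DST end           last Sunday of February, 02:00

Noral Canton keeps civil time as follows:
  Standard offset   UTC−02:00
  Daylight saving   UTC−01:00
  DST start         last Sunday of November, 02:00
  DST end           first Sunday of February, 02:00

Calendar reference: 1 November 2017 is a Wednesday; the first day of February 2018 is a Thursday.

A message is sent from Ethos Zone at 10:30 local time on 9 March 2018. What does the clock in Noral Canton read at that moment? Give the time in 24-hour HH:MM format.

1 November 2017 is a Wednesday, so the first Sunday is November 5 and the fourth is November 26.
1 February 2018 is a Thursday, so Sundays fall on 4, 11, 18, 25; the last is February 25.
Daylight saving runs 26 November 2017 – 25 February 2018; 9 March 2018 is outside that window, so Ethos Zone is on standard time at UTC+05:00.
10:30 Ethos Zone − 5h = 05:30 UTC.
1 November 2017 is a Wednesday, so Sundays fall on 5, 12, 19, 26; the last is November 26.
1 February 2018 is a Thursday, so the first Sunday is February 4.
At the standard offset (UTC−02:00), 05:30 UTC − 2h = 03:30 Noral Canton standard time.
Daylight saving runs 26 November 2017 – 4 February 2018; the standard-time date in Noral Canton, 9 March 2018, is outside that window, so Noral Canton is on standard time at UTC−02:00.
05:30 UTC − 2h = 03:30 Noral Canton.

03:30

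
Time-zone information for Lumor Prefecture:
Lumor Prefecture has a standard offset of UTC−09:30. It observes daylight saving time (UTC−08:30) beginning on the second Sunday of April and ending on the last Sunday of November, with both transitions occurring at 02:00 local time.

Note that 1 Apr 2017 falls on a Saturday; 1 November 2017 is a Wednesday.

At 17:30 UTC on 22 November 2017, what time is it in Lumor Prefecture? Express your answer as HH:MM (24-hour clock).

09:00

1 April 2017 is a Saturday, so the first Sunday is April 2 and the second is April 9.
1 November 2017 is a Wednesday, so Sundays fall on 5, 12, 19, 26; the last is November 26.
At the standard offset (UTC−09:30), 17:30 UTC − 9h30m = 08:00 Lumor Prefecture standard time.
Daylight saving runs 9 April – 26 November; the standard-time date in Lumor Prefecture, 22 November 2017, is inside that window, so Lumor Prefecture is at UTC−08:30.
17:30 UTC − 8h30m = 09:00 local.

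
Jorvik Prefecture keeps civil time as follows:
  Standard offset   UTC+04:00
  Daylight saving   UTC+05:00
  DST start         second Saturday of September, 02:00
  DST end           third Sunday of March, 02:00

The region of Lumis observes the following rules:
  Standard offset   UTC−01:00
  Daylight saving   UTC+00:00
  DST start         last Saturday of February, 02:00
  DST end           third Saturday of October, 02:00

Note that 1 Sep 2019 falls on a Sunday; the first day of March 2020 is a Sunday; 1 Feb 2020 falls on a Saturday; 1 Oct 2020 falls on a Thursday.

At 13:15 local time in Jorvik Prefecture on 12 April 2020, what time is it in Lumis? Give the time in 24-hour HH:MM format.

09:15

1 September 2019 is a Sunday, so the first Saturday is September 7 and the second is September 14.
1 March 2020 is a Sunday, so the first Sunday is March 1 and the third is March 15.
12 April 2020 does not fall between 14 September 2019 and 15 March 2020, so daylight saving is not in effect and Jorvik Prefecture is at UTC+04:00.
13:15 Jorvik Prefecture − 4h = 09:15 UTC.
1 February 2020 is a Saturday, so Saturdays fall on 1, 8, 15, 22, 29; the last is February 29.
1 October 2020 is a Thursday, so the first Saturday is October 3 and the third is October 17.
At the standard offset (UTC−01:00), 09:15 UTC − 1h = 08:15 Lumis standard time.
The standard-time date in Lumis, 12 April 2020, falls between 29 February and 17 October, so daylight saving is in effect and Lumis is at UTC+00:00.
09:15 UTC + 0h = 09:15 Lumis.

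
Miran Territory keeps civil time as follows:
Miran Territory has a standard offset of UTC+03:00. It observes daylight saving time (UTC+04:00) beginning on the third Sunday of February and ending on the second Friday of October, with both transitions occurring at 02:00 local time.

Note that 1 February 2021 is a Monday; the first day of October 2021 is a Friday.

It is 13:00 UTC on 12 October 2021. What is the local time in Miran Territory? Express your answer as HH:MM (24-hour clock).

1 February 2021 is a Monday, so the first Sunday is February 7 and the third is February 21.
1 October 2021 is a Friday, so the first Friday is October 1 and the second is October 8.
At the standard offset (UTC+03:00), 13:00 UTC + 3h = 16:00 Miran Territory standard time.
The standard-time date in Miran Territory, 12 October 2021, is outside the daylight-saving period (21 February – 8 October), so Miran Territory is on standard time, UTC+03:00.
13:00 UTC + 3h = 16:00 local.

16:00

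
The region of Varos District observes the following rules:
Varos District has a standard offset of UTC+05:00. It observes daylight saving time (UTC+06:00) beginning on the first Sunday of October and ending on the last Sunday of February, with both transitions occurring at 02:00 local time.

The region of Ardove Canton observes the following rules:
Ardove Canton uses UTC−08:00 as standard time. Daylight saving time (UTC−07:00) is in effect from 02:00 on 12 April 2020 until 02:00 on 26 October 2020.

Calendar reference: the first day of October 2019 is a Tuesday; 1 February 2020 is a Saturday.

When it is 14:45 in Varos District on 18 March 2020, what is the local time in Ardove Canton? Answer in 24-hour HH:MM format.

1 October 2019 is a Tuesday, so the first Sunday is October 6.
1 February 2020 is a Saturday, so Sundays fall on 2, 9, 16, 23; the last is February 23.
Daylight saving runs 6 October 2019 – 23 February 2020; 18 March 2020 is outside that window, so Varos District is on standard time at UTC+05:00.
14:45 Varos District − 5h = 09:45 UTC.
At the standard offset (UTC−08:00), 09:45 UTC − 8h = 01:45 Ardove Canton standard time.
The standard-time date in Ardove Canton, 18 March 2020, is outside the daylight-saving period (12 April – 26 October), so Ardove Canton is on standard time, UTC−08:00.
09:45 UTC − 8h = 01:45 Ardove Canton.

01:45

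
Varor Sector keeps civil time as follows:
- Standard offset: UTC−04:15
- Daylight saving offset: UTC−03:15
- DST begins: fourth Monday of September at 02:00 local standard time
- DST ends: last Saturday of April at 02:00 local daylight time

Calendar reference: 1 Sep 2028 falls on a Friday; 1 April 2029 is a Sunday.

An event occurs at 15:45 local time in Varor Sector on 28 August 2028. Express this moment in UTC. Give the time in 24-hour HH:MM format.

1 September 2028 is a Friday, so the first Monday is September 4 and the fourth is September 25.
1 April 2029 is a Sunday, so Saturdays fall on 7, 14, 21, 28; the last is April 28.
Daylight saving runs 25 September 2028 – 28 April 2029; 28 August 2028 is outside that window, so Varor Sector is on standard time at UTC−04:15.
15:45 local + 4h15m = 20:00 UTC.

20:00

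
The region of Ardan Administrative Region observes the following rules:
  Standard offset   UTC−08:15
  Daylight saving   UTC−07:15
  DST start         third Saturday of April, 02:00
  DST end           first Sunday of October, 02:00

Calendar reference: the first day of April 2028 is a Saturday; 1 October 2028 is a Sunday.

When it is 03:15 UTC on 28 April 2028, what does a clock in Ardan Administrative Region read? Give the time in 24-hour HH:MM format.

20:00

1 April 2028 is a Saturday, so the first Saturday is April 1 and the third is April 15.
1 October 2028 is a Sunday, so the first Sunday is October 1.
At the standard offset (UTC−08:15), 03:15 UTC − 8h15m = 19:00 Ardan Administrative Region standard time (rolling into the previous day, 27 April 2028).
Daylight saving runs 15 April – 1 October; the standard-time date in Ardan Administrative Region, 27 April 2028, is inside that window, so Ardan Administrative Region is at UTC−07:15.
03:15 UTC − 7h15m = 20:00 local (rolling into the previous day, 27 April 2028).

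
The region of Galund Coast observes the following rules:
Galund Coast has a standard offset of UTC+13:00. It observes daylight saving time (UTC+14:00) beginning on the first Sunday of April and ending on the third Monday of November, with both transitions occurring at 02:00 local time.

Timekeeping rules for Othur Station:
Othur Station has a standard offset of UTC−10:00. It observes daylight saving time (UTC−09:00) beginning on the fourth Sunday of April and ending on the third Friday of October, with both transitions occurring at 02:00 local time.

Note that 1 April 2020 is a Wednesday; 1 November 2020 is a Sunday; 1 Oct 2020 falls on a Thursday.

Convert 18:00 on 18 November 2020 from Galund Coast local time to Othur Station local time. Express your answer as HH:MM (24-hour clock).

19:00

1 April 2020 is a Wednesday, so the first Sunday is April 5.
1 November 2020 is a Sunday, so the first Monday is November 2 and the third is November 16.
18 November 2020 does not fall between 5 April and 16 November, so daylight saving is not in effect and Galund Coast is at UTC+13:00.
18:00 Galund Coast − 13h = 05:00 UTC.
1 April 2020 is a Wednesday, so the first Sunday is April 5 and the fourth is April 26.
1 October 2020 is a Thursday, so the first Friday is October 2 and the third is October 16.
At the standard offset (UTC−10:00), 05:00 UTC − 10h = 19:00 Othur Station standard time (rolling into the previous day, 17 November 2020).
The standard-time date in Othur Station, 17 November 2020, does not fall between 26 April and 16 October, so daylight saving is not in effect and Othur Station is at UTC−10:00.
05:00 UTC − 10h = 19:00 Othur Station (rolling into the previous day, 17 November 2020).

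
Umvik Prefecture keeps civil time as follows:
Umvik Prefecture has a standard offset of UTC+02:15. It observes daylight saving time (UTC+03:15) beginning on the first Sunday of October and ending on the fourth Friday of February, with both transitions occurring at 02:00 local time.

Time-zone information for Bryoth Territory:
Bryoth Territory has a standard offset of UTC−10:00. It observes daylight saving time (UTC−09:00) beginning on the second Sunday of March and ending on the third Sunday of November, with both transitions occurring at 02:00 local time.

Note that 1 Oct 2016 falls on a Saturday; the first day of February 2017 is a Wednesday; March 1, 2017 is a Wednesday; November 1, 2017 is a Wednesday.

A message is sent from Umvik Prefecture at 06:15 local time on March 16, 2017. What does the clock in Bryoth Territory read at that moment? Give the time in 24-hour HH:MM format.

19:00

1 October 2016 is a Saturday, so the first Sunday is October 2.
1 February 2017 is a Wednesday, so the first Friday is February 3 and the fourth is February 24.
March 16, 2017 does not fall between 2 October 2016 and 24 February 2017, so daylight saving is not in effect and Umvik Prefecture is at UTC+02:15.
06:15 Umvik Prefecture − 2h15m = 04:00 UTC.
1 March 2017 is a Wednesday, so the first Sunday is March 5 and the second is March 12.
1 November 2017 is a Wednesday, so the first Sunday is November 5 and the third is November 19.
At the standard offset (UTC−10:00), 04:00 UTC − 10h = 18:00 Bryoth Territory standard time (rolling into the previous day, 15 March 2017).
The standard-time date in Bryoth Territory, March 15, 2017, falls between 12 March and 19 November, so daylight saving is in effect and Bryoth Territory is at UTC−09:00.
04:00 UTC − 9h = 19:00 Bryoth Territory (rolling into the previous day, 15 March 2017).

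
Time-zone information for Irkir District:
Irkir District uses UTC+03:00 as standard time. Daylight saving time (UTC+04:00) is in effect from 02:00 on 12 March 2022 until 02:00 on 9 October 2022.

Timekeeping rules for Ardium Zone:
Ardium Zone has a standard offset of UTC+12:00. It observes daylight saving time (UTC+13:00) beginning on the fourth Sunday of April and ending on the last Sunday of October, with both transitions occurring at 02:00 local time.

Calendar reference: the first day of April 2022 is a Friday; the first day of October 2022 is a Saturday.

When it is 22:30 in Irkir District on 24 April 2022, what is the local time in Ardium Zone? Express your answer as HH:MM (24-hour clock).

24 April 2022 falls between 12 March and 9 October, so daylight saving is in effect and Irkir District is at UTC+04:00.
22:30 Irkir District − 4h = 18:30 UTC.
1 April 2022 is a Friday, so the first Sunday is April 3 and the fourth is April 24.
1 October 2022 is a Saturday, so Sundays fall on 2, 9, 16, 23, 30; the last is October 30.
At the standard offset (UTC+12:00), 18:30 UTC + 12h = 06:30 Ardium Zone standard time (rolling into the next day, 25 April 2022).
The standard-time date in Ardium Zone, 25 April 2022, lies within the daylight-saving period (24 April – 30 October), so Ardium Zone is on daylight time, UTC+13:00.
18:30 UTC + 13h = 07:30 Ardium Zone (rolling into the next day, 25 April 2022).

07:30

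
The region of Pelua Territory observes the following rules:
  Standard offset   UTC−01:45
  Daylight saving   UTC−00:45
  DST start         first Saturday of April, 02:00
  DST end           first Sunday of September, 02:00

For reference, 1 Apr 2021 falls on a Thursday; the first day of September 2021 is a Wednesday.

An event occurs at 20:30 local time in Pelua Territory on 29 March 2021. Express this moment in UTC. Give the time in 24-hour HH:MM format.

22:15

1 April 2021 is a Thursday, so the first Saturday is April 3.
1 September 2021 is a Wednesday, so the first Sunday is September 5.
29 March 2021 does not fall between 3 April and 5 September, so daylight saving is not in effect and Pelua Territory is at UTC−01:45.
20:30 local + 1h45m = 22:15 UTC.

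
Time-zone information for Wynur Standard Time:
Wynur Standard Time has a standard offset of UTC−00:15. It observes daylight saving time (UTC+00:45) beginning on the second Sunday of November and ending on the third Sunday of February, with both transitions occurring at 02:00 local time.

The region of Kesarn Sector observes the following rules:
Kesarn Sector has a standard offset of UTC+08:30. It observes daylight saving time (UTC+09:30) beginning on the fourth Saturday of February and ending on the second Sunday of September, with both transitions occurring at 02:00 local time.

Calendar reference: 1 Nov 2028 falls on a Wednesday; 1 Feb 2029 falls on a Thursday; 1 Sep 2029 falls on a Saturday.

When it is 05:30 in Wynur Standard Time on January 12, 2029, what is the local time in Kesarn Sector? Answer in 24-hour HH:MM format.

13:15

1 November 2028 is a Wednesday, so the first Sunday is November 5 and the second is November 12.
1 February 2029 is a Thursday, so the first Sunday is February 4 and the third is February 18.
January 12, 2029 falls between 12 November 2028 and 18 February 2029, so daylight saving is in effect and Wynur Standard Time is at UTC+00:45.
05:30 Wynur Standard Time − 0h45m = 04:45 UTC.
1 February 2029 is a Thursday, so the first Saturday is February 3 and the fourth is February 24.
1 September 2029 is a Saturday, so the first Sunday is September 2 and the second is September 9.
At the standard offset (UTC+08:30), 04:45 UTC + 8h30m = 13:15 Kesarn Sector standard time.
Daylight saving runs 24 February – 9 September; the standard-time date in Kesarn Sector, January 12, 2029, is outside that window, so Kesarn Sector is on standard time at UTC+08:30.
04:45 UTC + 8h30m = 13:15 Kesarn Sector.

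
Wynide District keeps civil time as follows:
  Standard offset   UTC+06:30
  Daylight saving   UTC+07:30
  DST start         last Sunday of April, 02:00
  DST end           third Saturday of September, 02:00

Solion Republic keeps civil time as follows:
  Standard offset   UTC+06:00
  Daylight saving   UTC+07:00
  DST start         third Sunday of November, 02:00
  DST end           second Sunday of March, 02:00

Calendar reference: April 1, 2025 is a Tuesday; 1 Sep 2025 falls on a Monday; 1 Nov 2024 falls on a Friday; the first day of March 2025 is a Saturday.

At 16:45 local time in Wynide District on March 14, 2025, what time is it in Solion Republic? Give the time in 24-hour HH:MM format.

16:15

1 April 2025 is a Tuesday, so Sundays fall on 6, 13, 20, 27; the last is April 27.
1 September 2025 is a Monday, so the first Saturday is September 6 and the third is September 20.
Daylight saving runs 27 April – 20 September; March 14, 2025 is outside that window, so Wynide District is on standard time at UTC+06:30.
16:45 Wynide District − 6h30m = 10:15 UTC.
1 November 2024 is a Friday, so the first Sunday is November 3 and the third is November 17.
1 March 2025 is a Saturday, so the first Sunday is March 2 and the second is March 9.
At the standard offset (UTC+06:00), 10:15 UTC + 6h = 16:15 Solion Republic standard time.
The standard-time date in Solion Republic, March 14, 2025, does not fall between 17 November 2024 and 9 March 2025, so daylight saving is not in effect and Solion Republic is at UTC+06:00.
10:15 UTC + 6h = 16:15 Solion Republic.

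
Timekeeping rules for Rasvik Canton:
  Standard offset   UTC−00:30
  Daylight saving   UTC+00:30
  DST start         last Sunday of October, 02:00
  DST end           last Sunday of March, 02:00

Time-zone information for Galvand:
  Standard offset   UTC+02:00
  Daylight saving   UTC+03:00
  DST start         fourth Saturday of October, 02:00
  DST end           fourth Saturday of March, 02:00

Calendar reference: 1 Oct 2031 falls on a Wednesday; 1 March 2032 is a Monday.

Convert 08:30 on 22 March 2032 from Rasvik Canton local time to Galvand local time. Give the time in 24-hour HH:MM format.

11:00

1 October 2031 is a Wednesday, so Sundays fall on 5, 12, 19, 26; the last is October 26.
1 March 2032 is a Monday, so Sundays fall on 7, 14, 21, 28; the last is March 28.
Daylight saving runs 26 October 2031 – 28 March 2032; 22 March 2032 is inside that window, so Rasvik Canton is at UTC+00:30.
08:30 Rasvik Canton − 0h30m = 08:00 UTC.
1 October 2031 is a Wednesday, so the first Saturday is October 4 and the fourth is October 25.
1 March 2032 is a Monday, so the first Saturday is March 6 and the fourth is March 27.
At the standard offset (UTC+02:00), 08:00 UTC + 2h = 10:00 Galvand standard time.
Daylight saving runs 25 October 2031 – 27 March 2032; the standard-time date in Galvand, 22 March 2032, is inside that window, so Galvand is at UTC+03:00.
08:00 UTC + 3h = 11:00 Galvand.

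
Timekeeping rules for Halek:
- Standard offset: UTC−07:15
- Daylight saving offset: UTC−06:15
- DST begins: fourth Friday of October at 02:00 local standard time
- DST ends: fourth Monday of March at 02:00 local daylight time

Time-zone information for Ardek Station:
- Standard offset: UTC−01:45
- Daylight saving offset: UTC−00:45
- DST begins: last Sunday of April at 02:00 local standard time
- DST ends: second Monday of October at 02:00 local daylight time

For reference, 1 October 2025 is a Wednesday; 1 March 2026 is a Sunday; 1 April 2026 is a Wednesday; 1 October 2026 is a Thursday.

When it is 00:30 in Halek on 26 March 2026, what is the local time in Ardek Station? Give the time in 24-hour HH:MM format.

1 October 2025 is a Wednesday, so the first Friday is October 3 and the fourth is October 24.
1 March 2026 is a Sunday, so the first Monday is March 2 and the fourth is March 23.
26 March 2026 is outside the daylight-saving period (24 October 2025 – 23 March 2026), so Halek is on standard time, UTC−07:15.
00:30 Halek + 7h15m = 07:45 UTC.
1 April 2026 is a Wednesday, so Sundays fall on 5, 12, 19, 26; the last is April 26.
1 October 2026 is a Thursday, so the first Monday is October 5 and the second is October 12.
At the standard offset (UTC−01:45), 07:45 UTC − 1h45m = 06:00 Ardek Station standard time.
Daylight saving runs 26 April – 12 October; the standard-time date in Ardek Station, 26 March 2026, is outside that window, so Ardek Station is on standard time at UTC−01:45.
07:45 UTC − 1h45m = 06:00 Ardek Station.

06:00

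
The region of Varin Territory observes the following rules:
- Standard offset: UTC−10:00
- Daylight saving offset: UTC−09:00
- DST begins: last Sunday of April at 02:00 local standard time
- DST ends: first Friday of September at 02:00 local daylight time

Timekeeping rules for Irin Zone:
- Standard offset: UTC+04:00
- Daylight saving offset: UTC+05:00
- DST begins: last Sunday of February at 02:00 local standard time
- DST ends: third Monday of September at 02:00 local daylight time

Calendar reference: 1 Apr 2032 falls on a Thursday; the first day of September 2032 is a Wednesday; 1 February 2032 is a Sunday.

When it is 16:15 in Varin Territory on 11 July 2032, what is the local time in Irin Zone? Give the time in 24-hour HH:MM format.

06:15

1 April 2032 is a Thursday, so Sundays fall on 4, 11, 18, 25; the last is April 25.
1 September 2032 is a Wednesday, so the first Friday is September 3.
11 July 2032 falls between 25 April and 3 September, so daylight saving is in effect and Varin Territory is at UTC−09:00.
16:15 Varin Territory + 9h = 01:15 UTC (rolling into the next day, 12 July 2032).
1 February 2032 is a Sunday, so Sundays fall on 1, 8, 15, 22, 29; the last is February 29.
1 September 2032 is a Wednesday, so the first Monday is September 6 and the third is September 20.
At the standard offset (UTC+04:00), 01:15 UTC + 4h = 05:15 Irin Zone standard time.
Daylight saving runs 29 February – 20 September; the standard-time date in Irin Zone, 12 July 2032, is inside that window, so Irin Zone is at UTC+05:00.
01:15 UTC + 5h = 06:15 Irin Zone.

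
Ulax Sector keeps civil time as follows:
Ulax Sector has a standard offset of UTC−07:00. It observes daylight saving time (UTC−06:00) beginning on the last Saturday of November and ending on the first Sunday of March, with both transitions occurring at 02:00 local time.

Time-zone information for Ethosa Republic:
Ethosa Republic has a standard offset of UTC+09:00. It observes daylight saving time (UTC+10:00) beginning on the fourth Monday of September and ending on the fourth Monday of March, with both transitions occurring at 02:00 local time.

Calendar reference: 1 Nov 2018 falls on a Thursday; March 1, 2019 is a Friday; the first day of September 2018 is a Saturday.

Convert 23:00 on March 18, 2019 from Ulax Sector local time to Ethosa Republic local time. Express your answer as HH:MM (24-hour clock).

1 November 2018 is a Thursday, so Saturdays fall on 3, 10, 17, 24; the last is November 24.
1 March 2019 is a Friday, so the first Sunday is March 3.
Daylight saving runs 24 November 2018 – 3 March 2019; March 18, 2019 is outside that window, so Ulax Sector is on standard time at UTC−07:00.
23:00 Ulax Sector + 7h = 06:00 UTC (rolling into the next day, 19 March 2019).
1 September 2018 is a Saturday, so the first Monday is September 3 and the fourth is September 24.
1 March 2019 is a Friday, so the first Monday is March 4 and the fourth is March 25.
At the standard offset (UTC+09:00), 06:00 UTC + 9h = 15:00 Ethosa Republic standard time.
The standard-time date in Ethosa Republic, March 19, 2019, falls between 24 September 2018 and 25 March 2019, so daylight saving is in effect and Ethosa Republic is at UTC+10:00.
06:00 UTC + 10h = 16:00 Ethosa Republic.

16:00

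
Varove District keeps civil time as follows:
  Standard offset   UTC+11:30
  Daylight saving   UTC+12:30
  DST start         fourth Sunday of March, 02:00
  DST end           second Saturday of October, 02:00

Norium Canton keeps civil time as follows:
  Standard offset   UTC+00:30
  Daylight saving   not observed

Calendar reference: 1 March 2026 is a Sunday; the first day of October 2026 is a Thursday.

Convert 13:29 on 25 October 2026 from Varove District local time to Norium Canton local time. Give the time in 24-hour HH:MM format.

02:29

1 March 2026 is a Sunday, so the first Sunday is March 1 and the fourth is March 22.
1 October 2026 is a Thursday, so the first Saturday is October 3 and the second is October 10.
25 October 2026 is outside the daylight-saving period (22 March – 10 October), so Varove District is on standard time, UTC+11:30.
13:29 Varove District − 11h30m = 01:59 UTC.
Norium Canton has no daylight saving, so its offset is UTC+00:30 year-round.
01:59 UTC + 0h30m = 02:29 Norium Canton.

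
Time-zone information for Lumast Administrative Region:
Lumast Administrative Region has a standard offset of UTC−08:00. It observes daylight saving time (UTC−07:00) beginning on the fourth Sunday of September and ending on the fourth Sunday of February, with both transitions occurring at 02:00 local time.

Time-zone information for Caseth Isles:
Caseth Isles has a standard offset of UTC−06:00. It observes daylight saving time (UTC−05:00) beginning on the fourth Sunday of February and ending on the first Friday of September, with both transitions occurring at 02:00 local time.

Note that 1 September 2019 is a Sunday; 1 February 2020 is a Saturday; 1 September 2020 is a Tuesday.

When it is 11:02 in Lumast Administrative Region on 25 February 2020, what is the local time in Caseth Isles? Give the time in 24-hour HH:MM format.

1 September 2019 is a Sunday, so the first Sunday is September 1 and the fourth is September 22.
1 February 2020 is a Saturday, so the first Sunday is February 2 and the fourth is February 23.
25 February 2020 is outside the daylight-saving period (22 September 2019 – 23 February 2020), so Lumast Administrative Region is on standard time, UTC−08:00.
11:02 Lumast Administrative Region + 8h = 19:02 UTC.
1 February 2020 is a Saturday, so the first Sunday is February 2 and the fourth is February 23.
1 September 2020 is a Tuesday, so the first Friday is September 4.
At the standard offset (UTC−06:00), 19:02 UTC − 6h = 13:02 Caseth Isles standard time.
Daylight saving runs 23 February – 4 September; the standard-time date in Caseth Isles, 25 February 2020, is inside that window, so Caseth Isles is at UTC−05:00.
19:02 UTC − 5h = 14:02 Caseth Isles.

14:02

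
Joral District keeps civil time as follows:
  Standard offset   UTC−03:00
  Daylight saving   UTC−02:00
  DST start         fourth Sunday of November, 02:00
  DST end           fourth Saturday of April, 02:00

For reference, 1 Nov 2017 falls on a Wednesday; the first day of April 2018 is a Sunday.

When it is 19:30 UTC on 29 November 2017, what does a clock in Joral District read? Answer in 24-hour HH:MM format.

1 November 2017 is a Wednesday, so the first Sunday is November 5 and the fourth is November 26.
1 April 2018 is a Sunday, so the first Saturday is April 7 and the fourth is April 28.
At the standard offset (UTC−03:00), 19:30 UTC − 3h = 16:30 Joral District standard time.
The standard-time date in Joral District, 29 November 2017, falls between 26 November 2017 and 28 April 2018, so daylight saving is in effect and Joral District is at UTC−02:00.
19:30 UTC − 2h = 17:30 local.

17:30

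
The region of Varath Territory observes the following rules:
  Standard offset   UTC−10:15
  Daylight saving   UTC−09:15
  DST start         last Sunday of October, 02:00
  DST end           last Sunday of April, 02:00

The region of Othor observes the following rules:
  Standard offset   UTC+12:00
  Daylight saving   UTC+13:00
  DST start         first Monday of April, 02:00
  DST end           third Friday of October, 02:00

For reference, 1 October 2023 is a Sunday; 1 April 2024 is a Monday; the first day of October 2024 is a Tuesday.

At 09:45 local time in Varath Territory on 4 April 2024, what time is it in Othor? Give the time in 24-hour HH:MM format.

1 October 2023 is a Sunday, so Sundays fall on 1, 8, 15, 22, 29; the last is October 29.
1 April 2024 is a Monday, so Sundays fall on 7, 14, 21, 28; the last is April 28.
4 April 2024 falls between 29 October 2023 and 28 April 2024, so daylight saving is in effect and Varath Territory is at UTC−09:15.
09:45 Varath Territory + 9h15m = 19:00 UTC.
1 April 2024 is a Monday, so the first Monday is April 1.
1 October 2024 is a Tuesday, so the first Friday is October 4 and the third is October 18.
At the standard offset (UTC+12:00), 19:00 UTC + 12h = 07:00 Othor standard time (rolling into the next day, 5 April 2024).
The standard-time date in Othor, 5 April 2024, lies within the daylight-saving period (1 April – 18 October), so Othor is on daylight time, UTC+13:00.
19:00 UTC + 13h = 08:00 Othor (rolling into the next day, 5 April 2024).

08:00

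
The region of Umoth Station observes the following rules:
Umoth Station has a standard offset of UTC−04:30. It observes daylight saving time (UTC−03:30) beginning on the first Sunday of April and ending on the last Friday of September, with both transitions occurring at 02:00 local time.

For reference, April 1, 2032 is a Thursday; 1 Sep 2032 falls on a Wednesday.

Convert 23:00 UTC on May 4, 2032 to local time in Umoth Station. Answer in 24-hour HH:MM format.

19:30

1 April 2032 is a Thursday, so the first Sunday is April 4.
1 September 2032 is a Wednesday, so Fridays fall on 3, 10, 17, 24; the last is September 24.
At the standard offset (UTC−04:30), 23:00 UTC − 4h30m = 18:30 Umoth Station standard time.
The standard-time date in Umoth Station, May 4, 2032, lies within the daylight-saving period (4 April – 24 September), so Umoth Station is on daylight time, UTC−03:30.
23:00 UTC − 3h30m = 19:30 local.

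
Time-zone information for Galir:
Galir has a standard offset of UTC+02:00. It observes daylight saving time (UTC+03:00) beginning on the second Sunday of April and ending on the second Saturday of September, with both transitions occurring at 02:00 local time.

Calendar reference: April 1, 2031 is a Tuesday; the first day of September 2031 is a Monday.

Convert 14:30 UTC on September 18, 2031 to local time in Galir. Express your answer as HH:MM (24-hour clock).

16:30

1 April 2031 is a Tuesday, so the first Sunday is April 6 and the second is April 13.
1 September 2031 is a Monday, so the first Saturday is September 6 and the second is September 13.
At the standard offset (UTC+02:00), 14:30 UTC + 2h = 16:30 Galir standard time.
Daylight saving runs 13 April – 13 September; the standard-time date in Galir, September 18, 2031, is outside that window, so Galir is on standard time at UTC+02:00.
14:30 UTC + 2h = 16:30 local.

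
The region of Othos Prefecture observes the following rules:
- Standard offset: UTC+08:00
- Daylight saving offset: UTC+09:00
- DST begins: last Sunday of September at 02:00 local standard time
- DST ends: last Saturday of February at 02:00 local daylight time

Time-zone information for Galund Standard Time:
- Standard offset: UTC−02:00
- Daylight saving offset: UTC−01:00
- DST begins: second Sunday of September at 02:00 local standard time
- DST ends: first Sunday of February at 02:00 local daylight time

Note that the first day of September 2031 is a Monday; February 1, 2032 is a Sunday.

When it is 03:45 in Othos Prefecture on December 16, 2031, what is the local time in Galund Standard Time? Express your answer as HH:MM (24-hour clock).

17:45

1 September 2031 is a Monday, so Sundays fall on 7, 14, 21, 28; the last is September 28.
1 February 2032 is a Sunday, so Saturdays fall on 7, 14, 21, 28; the last is February 28.
Daylight saving runs 28 September 2031 – 28 February 2032; December 16, 2031 is inside that window, so Othos Prefecture is at UTC+09:00.
03:45 Othos Prefecture − 9h = 18:45 UTC (rolling into the previous day, 15 December 2031).
1 September 2031 is a Monday, so the first Sunday is September 7 and the second is September 14.
1 February 2032 is a Sunday, so the first Sunday is February 1.
At the standard offset (UTC−02:00), 18:45 UTC − 2h = 16:45 Galund Standard Time standard time.
The standard-time date in Galund Standard Time, December 15, 2031, falls between 14 September 2031 and 1 February 2032, so daylight saving is in effect and Galund Standard Time is at UTC−01:00.
18:45 UTC − 1h = 17:45 Galund Standard Time.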